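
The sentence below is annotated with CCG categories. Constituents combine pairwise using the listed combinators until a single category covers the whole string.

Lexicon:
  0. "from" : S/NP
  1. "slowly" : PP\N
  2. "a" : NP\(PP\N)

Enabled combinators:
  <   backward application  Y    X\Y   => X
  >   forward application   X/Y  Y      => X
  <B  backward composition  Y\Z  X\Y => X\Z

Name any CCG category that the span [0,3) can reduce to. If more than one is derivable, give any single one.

S

[0,3] S   >
  [0,1] "from" : S/NP
  [1,3] NP   <
    [1,2] "slowly" : PP\N
    [2,3] "a" : NP\(PP\N)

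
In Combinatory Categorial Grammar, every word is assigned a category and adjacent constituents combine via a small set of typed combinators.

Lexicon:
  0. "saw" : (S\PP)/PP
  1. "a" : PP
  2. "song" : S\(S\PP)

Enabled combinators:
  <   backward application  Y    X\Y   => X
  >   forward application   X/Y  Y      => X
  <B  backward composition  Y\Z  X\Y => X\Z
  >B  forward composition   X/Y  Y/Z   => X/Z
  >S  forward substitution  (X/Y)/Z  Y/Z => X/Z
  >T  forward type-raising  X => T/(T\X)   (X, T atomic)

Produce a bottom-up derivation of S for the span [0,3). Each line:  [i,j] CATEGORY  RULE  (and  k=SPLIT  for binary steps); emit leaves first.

[0,1] (S\PP)/PP  lex  "saw"
[1,2] PP  lex  "a"
[0,2] S\PP  >  k=1
[2,3] S\(S\PP)  lex  "song"
[0,3] S  <  k=2

[0,3] S   <
  [0,2] S\PP   >
    [0,1] "saw" : (S\PP)/PP
    [1,2] "a" : PP
  [2,3] "song" : S\(S\PP)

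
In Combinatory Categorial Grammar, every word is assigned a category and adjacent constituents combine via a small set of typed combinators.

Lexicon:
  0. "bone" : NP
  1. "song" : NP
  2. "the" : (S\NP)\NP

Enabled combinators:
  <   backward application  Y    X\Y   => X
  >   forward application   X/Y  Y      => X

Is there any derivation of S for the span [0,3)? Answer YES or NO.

[0,3] S   <
  [0,1] "bone" : NP
  [1,3] S\NP   <
    [1,2] "song" : NP
    [2,3] "the" : (S\NP)\NP

YES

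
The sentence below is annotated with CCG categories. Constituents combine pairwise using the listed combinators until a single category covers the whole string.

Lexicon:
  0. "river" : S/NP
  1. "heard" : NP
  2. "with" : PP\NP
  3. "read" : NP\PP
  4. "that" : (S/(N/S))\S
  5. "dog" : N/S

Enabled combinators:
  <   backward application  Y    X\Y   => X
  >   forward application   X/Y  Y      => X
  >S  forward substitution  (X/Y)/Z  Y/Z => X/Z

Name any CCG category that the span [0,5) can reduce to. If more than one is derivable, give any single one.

S/(N/S)

[0,6] S   >
  [0,5] S/(N/S)   <
    [0,4] S   >
      [0,1] "river" : S/NP
      [1,4] NP   <
        [1,3] PP   <
          [1,2] "heard" : NP
          [2,3] "with" : PP\NP
        [3,4] "read" : NP\PP
    [4,5] "that" : (S/(N/S))\S
  [5,6] "dog" : N/S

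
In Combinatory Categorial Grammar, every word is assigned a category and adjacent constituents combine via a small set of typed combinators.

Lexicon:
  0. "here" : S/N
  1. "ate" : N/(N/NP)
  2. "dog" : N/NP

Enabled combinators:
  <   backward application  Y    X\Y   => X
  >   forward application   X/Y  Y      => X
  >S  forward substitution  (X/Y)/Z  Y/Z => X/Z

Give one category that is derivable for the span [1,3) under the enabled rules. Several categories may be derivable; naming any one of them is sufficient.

[0,3] S   >
  [0,1] "here" : S/N
  [1,3] N   >
    [1,2] "ate" : N/(N/NP)
    [2,3] "dog" : N/NP

N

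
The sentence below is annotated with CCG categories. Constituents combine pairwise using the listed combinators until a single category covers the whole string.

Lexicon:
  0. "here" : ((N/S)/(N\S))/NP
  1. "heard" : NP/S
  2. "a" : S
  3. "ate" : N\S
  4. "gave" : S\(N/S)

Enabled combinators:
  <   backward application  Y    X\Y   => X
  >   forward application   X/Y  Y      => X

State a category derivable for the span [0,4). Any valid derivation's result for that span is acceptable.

[0,5] S   <
  [0,4] N/S   >
    [0,3] (N/S)/(N\S)   >
      [0,1] "here" : ((N/S)/(N\S))/NP
      [1,3] NP   >
        [1,2] "heard" : NP/S
        [2,3] "a" : S
    [3,4] "ate" : N\S
  [4,5] "gave" : S\(N/S)

N/S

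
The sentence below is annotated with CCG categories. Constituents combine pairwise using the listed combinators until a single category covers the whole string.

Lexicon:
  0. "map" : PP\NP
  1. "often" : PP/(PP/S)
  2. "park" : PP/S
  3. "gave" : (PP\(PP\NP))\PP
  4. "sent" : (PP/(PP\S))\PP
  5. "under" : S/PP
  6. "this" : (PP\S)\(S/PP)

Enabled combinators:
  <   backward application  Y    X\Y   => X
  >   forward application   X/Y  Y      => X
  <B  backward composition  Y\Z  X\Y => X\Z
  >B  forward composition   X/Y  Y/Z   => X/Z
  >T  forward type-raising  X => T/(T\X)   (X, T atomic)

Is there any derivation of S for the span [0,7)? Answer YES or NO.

PP\NP PP/(PP/S) PP/S (PP\(PP\NP))\PP (PP/(PP\S))\PP S/PP (PP\S)\(S/PP)
CKY chart[0,7] = {N/(N\PP), NP/(NP\PP), PP, PP/(PP\PP), S/(S\PP)}; S ∉ chart

NO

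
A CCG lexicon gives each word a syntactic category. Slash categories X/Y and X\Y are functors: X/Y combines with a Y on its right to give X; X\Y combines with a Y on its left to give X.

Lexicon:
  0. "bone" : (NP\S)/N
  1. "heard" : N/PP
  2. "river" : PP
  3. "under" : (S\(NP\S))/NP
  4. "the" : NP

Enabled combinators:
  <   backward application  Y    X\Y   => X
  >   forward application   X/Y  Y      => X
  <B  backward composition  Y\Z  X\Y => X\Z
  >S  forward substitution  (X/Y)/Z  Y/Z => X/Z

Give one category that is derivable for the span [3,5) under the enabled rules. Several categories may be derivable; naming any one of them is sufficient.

S\(NP\S)

[0,5] S   <
  [0,3] NP\S   >
    [0,1] "bone" : (NP\S)/N
    [1,3] N   >
      [1,2] "heard" : N/PP
      [2,3] "river" : PP
  [3,5] S\(NP\S)   >
    [3,4] "under" : (S\(NP\S))/NP
    [4,5] "the" : NP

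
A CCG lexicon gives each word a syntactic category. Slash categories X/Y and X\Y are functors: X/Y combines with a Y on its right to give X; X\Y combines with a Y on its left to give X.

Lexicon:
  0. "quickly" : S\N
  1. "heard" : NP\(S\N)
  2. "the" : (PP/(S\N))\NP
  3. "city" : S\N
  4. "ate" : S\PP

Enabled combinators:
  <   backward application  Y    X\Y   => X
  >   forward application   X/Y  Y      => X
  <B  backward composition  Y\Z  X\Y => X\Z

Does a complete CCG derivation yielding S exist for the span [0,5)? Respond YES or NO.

[0,5] S   <
  [0,4] PP   >
    [0,3] PP/(S\N)   <
      [0,2] NP   <
        [0,1] "quickly" : S\N
        [1,2] "heard" : NP\(S\N)
      [2,3] "the" : (PP/(S\N))\NP
    [3,4] "city" : S\N
  [4,5] "ate" : S\PP

YES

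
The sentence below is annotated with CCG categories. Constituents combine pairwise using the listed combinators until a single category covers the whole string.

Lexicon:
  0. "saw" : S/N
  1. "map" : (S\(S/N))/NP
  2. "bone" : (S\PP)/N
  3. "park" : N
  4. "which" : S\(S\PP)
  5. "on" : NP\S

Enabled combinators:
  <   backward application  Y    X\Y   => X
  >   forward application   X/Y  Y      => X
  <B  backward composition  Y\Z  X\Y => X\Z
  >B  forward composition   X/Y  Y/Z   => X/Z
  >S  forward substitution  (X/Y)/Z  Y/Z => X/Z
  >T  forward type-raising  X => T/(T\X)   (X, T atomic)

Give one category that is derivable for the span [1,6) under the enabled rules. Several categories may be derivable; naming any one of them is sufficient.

S\(S/N)

[0,6] S   <
  [0,1] "saw" : S/N
  [1,6] S\(S/N)   >
    [1,2] "map" : (S\(S/N))/NP
    [2,6] NP   <
      [2,5] S   <
        [2,4] S\PP   >
          [2,3] "bone" : (S\PP)/N
          [3,4] "park" : N
        [4,5] "which" : S\(S\PP)
      [5,6] "on" : NP\S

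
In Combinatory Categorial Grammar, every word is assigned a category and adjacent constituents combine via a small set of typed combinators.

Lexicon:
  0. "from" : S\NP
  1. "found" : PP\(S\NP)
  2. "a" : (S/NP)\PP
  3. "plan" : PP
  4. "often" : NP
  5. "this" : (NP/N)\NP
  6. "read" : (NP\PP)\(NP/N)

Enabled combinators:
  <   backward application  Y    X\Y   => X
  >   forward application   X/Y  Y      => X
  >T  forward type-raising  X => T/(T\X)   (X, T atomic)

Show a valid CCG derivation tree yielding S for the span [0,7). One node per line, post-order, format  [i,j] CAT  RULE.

[0,7] S   >
  [0,3] S/NP   <
    [0,2] PP   <
      [0,1] "from" : S\NP
      [1,2] "found" : PP\(S\NP)
    [2,3] "a" : (S/NP)\PP
  [3,7] NP   >
    [3,4] NP/(NP\PP)   >T
      [3,4] "plan" : PP
    [4,7] NP\PP   <
      [4,6] NP/N   <
        [4,5] "often" : NP
        [5,6] "this" : (NP/N)\NP
      [6,7] "read" : (NP\PP)\(NP/N)

[0,1] S\NP  lex  "from"
[1,2] PP\(S\NP)  lex  "found"
[0,2] PP  <  k=1
[2,3] (S/NP)\PP  lex  "a"
[0,3] S/NP  <  k=2
[3,4] PP  lex  "plan"
[3,4] NP/(NP\PP)  >T
[4,5] NP  lex  "often"
[5,6] (NP/N)\NP  lex  "this"
[4,6] NP/N  <  k=5
[6,7] (NP\PP)\(NP/N)  lex  "read"
[4,7] NP\PP  <  k=6
[3,7] NP  >  k=4
[0,7] S  >  k=3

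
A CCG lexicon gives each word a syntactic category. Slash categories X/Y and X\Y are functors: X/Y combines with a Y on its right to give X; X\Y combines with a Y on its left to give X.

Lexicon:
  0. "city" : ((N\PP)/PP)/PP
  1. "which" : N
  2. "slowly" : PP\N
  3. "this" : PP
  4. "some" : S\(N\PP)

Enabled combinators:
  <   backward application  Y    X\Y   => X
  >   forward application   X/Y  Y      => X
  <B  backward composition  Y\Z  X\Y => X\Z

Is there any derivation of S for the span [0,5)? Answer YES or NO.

[0,5] S   <
  [0,4] N\PP   >
    [0,3] (N\PP)/PP   >
      [0,1] "city" : ((N\PP)/PP)/PP
      [1,3] PP   <
        [1,2] "which" : N
        [2,3] "slowly" : PP\N
    [3,4] "this" : PP
  [4,5] "some" : S\(N\PP)

YES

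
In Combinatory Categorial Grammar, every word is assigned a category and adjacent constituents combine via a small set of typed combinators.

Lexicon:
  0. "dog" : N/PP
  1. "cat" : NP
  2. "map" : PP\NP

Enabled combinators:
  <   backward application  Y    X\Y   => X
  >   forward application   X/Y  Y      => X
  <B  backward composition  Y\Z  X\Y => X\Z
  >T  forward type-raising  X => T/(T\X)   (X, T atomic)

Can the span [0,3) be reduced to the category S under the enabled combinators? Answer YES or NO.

N/PP NP PP\NP
CKY chart[0,3] = {N, N/(N\N), NP/(NP\N), PP/(PP\N), S/(S\N)}; S ∉ chart

NO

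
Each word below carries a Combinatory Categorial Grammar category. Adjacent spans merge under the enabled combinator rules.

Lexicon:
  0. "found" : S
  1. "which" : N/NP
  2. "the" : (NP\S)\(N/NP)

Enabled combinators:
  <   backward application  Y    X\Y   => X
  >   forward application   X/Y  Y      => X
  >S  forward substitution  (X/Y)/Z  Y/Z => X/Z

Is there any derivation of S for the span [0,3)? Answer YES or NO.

S N/NP (NP\S)\(N/NP)
CKY chart[0,3] = {NP}; S ∉ chart

NO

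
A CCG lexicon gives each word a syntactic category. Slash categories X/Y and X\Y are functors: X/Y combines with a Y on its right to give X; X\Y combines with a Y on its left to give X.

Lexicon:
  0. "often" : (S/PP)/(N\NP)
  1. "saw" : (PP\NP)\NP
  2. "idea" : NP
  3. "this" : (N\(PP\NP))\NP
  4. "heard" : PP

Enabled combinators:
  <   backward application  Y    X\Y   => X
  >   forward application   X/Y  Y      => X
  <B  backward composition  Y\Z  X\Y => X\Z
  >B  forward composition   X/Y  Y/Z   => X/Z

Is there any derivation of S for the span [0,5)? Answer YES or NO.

YES

[0,5] S   >
  [0,4] S/PP   >
    [0,1] "often" : (S/PP)/(N\NP)
    [1,4] N\NP   <B
      [1,2] "saw" : (PP\NP)\NP
      [2,4] N\(PP\NP)   <
        [2,3] "idea" : NP
        [3,4] "this" : (N\(PP\NP))\NP
  [4,5] "heard" : PP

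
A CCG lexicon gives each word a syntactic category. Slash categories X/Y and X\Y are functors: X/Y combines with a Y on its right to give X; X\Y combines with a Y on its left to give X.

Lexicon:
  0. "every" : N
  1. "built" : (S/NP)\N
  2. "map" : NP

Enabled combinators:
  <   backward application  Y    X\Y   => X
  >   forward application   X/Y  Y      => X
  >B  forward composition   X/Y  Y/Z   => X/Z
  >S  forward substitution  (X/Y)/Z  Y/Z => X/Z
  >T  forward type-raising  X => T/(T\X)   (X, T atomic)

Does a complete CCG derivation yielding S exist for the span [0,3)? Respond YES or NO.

YES

[0,3] S   >
  [0,2] S/NP   <
    [0,1] "every" : N
    [1,2] "built" : (S/NP)\N
  [2,3] "map" : NP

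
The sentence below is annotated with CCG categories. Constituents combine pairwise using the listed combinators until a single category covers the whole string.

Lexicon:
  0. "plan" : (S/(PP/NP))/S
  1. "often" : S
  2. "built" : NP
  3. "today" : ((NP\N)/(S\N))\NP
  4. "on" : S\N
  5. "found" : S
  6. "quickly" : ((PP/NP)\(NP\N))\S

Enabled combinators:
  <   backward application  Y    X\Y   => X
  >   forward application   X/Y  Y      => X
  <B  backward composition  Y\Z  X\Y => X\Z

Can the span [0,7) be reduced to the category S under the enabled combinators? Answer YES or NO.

[0,7] S   >
  [0,2] S/(PP/NP)   >
    [0,1] "plan" : (S/(PP/NP))/S
    [1,2] "often" : S
  [2,7] PP/NP   <
    [2,5] NP\N   >
      [2,4] (NP\N)/(S\N)   <
        [2,3] "built" : NP
        [3,4] "today" : ((NP\N)/(S\N))\NP
      [4,5] "on" : S\N
    [5,7] (PP/NP)\(NP\N)   <
      [5,6] "found" : S
      [6,7] "quickly" : ((PP/NP)\(NP\N))\S

YES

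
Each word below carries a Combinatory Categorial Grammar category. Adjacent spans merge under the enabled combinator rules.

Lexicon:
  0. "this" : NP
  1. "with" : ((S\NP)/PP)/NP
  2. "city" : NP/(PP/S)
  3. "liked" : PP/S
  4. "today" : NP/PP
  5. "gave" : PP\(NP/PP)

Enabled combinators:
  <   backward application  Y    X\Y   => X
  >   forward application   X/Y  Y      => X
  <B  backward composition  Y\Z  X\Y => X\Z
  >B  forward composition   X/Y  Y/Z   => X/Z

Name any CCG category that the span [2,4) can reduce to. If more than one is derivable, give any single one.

[0,6] S   <
  [0,1] "this" : NP
  [1,6] S\NP   >
    [1,4] (S\NP)/PP   >
      [1,2] "with" : ((S\NP)/PP)/NP
      [2,4] NP   >
        [2,3] "city" : NP/(PP/S)
        [3,4] "liked" : PP/S
    [4,6] PP   <
      [4,5] "today" : NP/PP
      [5,6] "gave" : PP\(NP/PP)

NP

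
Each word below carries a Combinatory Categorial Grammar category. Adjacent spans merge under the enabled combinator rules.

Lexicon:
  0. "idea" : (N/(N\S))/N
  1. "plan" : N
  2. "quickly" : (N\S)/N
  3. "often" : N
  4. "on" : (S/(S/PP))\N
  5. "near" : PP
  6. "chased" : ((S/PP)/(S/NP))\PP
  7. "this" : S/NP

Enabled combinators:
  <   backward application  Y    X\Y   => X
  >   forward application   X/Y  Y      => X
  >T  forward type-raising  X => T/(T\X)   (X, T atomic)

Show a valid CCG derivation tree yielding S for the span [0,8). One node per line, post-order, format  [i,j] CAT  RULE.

[0,8] S   >
  [0,5] S/(S/PP)   <
    [0,4] N   >
      [0,2] N/(N\S)   >
        [0,1] "idea" : (N/(N\S))/N
        [1,2] "plan" : N
      [2,4] N\S   >
        [2,3] "quickly" : (N\S)/N
        [3,4] "often" : N
    [4,5] "on" : (S/(S/PP))\N
  [5,8] S/PP   >
    [5,7] (S/PP)/(S/NP)   <
      [5,6] "near" : PP
      [6,7] "chased" : ((S/PP)/(S/NP))\PP
    [7,8] "this" : S/NP

[0,1] (N/(N\S))/N  lex  "idea"
[1,2] N  lex  "plan"
[0,2] N/(N\S)  >  k=1
[2,3] (N\S)/N  lex  "quickly"
[3,4] N  lex  "often"
[2,4] N\S  >  k=3
[0,4] N  >  k=2
[4,5] (S/(S/PP))\N  lex  "on"
[0,5] S/(S/PP)  <  k=4
[5,6] PP  lex  "near"
[6,7] ((S/PP)/(S/NP))\PP  lex  "chased"
[5,7] (S/PP)/(S/NP)  <  k=6
[7,8] S/NP  lex  "this"
[5,8] S/PP  >  k=7
[0,8] S  >  k=5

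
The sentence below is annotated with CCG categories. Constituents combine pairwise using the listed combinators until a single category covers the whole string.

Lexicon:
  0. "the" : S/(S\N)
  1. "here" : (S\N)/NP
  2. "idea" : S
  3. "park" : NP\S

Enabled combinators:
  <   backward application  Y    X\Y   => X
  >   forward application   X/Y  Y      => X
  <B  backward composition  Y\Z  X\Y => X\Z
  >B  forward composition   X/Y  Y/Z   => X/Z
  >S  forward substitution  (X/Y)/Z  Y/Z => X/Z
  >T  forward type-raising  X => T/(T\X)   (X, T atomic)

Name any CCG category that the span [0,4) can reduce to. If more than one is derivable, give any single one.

S

[0,4] S   >
  [0,1] "the" : S/(S\N)
  [1,4] S\N   >
    [1,2] "here" : (S\N)/NP
    [2,4] NP   <
      [2,3] "idea" : S
      [3,4] "park" : NP\S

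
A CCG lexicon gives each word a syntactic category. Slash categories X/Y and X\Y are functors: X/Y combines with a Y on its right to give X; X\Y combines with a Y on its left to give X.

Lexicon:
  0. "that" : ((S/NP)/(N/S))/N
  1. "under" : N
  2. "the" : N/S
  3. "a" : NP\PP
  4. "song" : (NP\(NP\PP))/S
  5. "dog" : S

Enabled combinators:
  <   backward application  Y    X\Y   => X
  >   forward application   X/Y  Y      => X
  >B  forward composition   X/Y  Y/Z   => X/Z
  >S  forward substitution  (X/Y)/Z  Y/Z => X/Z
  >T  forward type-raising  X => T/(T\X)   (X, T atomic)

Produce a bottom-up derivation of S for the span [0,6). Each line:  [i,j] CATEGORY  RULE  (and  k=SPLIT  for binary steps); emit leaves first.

[0,6] S   >
  [0,3] S/NP   >
    [0,2] (S/NP)/(N/S)   >
      [0,1] "that" : ((S/NP)/(N/S))/N
      [1,2] "under" : N
    [2,3] "the" : N/S
  [3,6] NP   <
    [3,4] "a" : NP\PP
    [4,6] NP\(NP\PP)   >
      [4,5] "song" : (NP\(NP\PP))/S
      [5,6] "dog" : S

[0,1] ((S/NP)/(N/S))/N  lex  "that"
[1,2] N  lex  "under"
[0,2] (S/NP)/(N/S)  >  k=1
[2,3] N/S  lex  "the"
[0,3] S/NP  >  k=2
[3,4] NP\PP  lex  "a"
[4,5] (NP\(NP\PP))/S  lex  "song"
[5,6] S  lex  "dog"
[4,6] NP\(NP\PP)  >  k=5
[3,6] NP  <  k=4
[0,6] S  >  k=3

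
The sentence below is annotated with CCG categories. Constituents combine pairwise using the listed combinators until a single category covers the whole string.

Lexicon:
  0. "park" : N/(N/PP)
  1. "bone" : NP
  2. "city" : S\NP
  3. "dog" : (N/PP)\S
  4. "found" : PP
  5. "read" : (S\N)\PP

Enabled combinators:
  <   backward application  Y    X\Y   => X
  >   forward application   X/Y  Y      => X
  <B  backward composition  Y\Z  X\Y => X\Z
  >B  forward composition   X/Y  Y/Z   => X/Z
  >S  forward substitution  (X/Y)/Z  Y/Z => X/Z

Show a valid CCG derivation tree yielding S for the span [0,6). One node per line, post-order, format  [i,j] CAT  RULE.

[0,6] S   <
  [0,4] N   >
    [0,1] "park" : N/(N/PP)
    [1,4] N/PP   <
      [1,3] S   <
        [1,2] "bone" : NP
        [2,3] "city" : S\NP
      [3,4] "dog" : (N/PP)\S
  [4,6] S\N   <
    [4,5] "found" : PP
    [5,6] "read" : (S\N)\PP

[0,1] N/(N/PP)  lex  "park"
[1,2] NP  lex  "bone"
[2,3] S\NP  lex  "city"
[1,3] S  <  k=2
[3,4] (N/PP)\S  lex  "dog"
[1,4] N/PP  <  k=3
[0,4] N  >  k=1
[4,5] PP  lex  "found"
[5,6] (S\N)\PP  lex  "read"
[4,6] S\N  <  k=5
[0,6] S  <  k=4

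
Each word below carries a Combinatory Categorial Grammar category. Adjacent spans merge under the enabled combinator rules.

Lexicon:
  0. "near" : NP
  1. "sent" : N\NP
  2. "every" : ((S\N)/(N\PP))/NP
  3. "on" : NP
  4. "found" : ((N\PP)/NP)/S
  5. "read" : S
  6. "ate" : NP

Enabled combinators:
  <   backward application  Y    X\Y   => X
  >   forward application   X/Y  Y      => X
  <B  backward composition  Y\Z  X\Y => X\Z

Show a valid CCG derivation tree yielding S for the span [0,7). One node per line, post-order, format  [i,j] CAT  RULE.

[0,1] NP  lex  "near"
[1,2] N\NP  lex  "sent"
[2,3] ((S\N)/(N\PP))/NP  lex  "every"
[3,4] NP  lex  "on"
[2,4] (S\N)/(N\PP)  >  k=3
[4,5] ((N\PP)/NP)/S  lex  "found"
[5,6] S  lex  "read"
[4,6] (N\PP)/NP  >  k=5
[6,7] NP  lex  "ate"
[4,7] N\PP  >  k=6
[2,7] S\N  >  k=4
[1,7] S\NP  <B  k=2
[0,7] S  <  k=1

[0,7] S   <
  [0,1] "near" : NP
  [1,7] S\NP   <B
    [1,2] "sent" : N\NP
    [2,7] S\N   >
      [2,4] (S\N)/(N\PP)   >
        [2,3] "every" : ((S\N)/(N\PP))/NP
        [3,4] "on" : NP
      [4,7] N\PP   >
        [4,6] (N\PP)/NP   >
          [4,5] "found" : ((N\PP)/NP)/S
          [5,6] "read" : S
        [6,7] "ate" : NP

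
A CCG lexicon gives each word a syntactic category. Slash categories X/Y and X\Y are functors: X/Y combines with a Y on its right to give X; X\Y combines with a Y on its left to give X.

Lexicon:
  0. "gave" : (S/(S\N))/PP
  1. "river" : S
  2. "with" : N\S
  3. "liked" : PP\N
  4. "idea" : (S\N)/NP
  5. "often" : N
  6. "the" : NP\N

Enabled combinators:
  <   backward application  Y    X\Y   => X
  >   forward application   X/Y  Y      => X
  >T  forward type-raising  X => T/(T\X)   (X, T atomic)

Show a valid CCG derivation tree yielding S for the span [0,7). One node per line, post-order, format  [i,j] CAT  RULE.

[0,7] S   >
  [0,4] S/(S\N)   >
    [0,1] "gave" : (S/(S\N))/PP
    [1,4] PP   <
      [1,3] N   >
        [1,2] N/(N\S)   >T
          [1,2] "river" : S
        [2,3] "with" : N\S
      [3,4] "liked" : PP\N
  [4,7] S\N   >
    [4,5] "idea" : (S\N)/NP
    [5,7] NP   <
      [5,6] "often" : N
      [6,7] "the" : NP\N

[0,1] (S/(S\N))/PP  lex  "gave"
[1,2] S  lex  "river"
[1,2] N/(N\S)  >T
[2,3] N\S  lex  "with"
[1,3] N  >  k=2
[3,4] PP\N  lex  "liked"
[1,4] PP  <  k=3
[0,4] S/(S\N)  >  k=1
[4,5] (S\N)/NP  lex  "idea"
[5,6] N  lex  "often"
[6,7] NP\N  lex  "the"
[5,7] NP  <  k=6
[4,7] S\N  >  k=5
[0,7] S  >  k=4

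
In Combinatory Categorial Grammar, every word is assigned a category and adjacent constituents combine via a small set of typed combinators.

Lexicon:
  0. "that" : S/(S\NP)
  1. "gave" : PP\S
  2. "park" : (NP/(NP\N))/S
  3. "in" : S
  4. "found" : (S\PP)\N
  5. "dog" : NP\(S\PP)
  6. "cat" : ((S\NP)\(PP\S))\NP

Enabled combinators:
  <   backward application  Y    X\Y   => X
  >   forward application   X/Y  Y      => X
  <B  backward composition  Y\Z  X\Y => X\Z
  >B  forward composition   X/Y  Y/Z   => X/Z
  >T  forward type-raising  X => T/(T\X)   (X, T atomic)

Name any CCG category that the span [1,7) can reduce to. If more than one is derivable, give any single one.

S\NP

[0,7] S   >
  [0,1] "that" : S/(S\NP)
  [1,7] S\NP   <
    [1,2] "gave" : PP\S
    [2,7] (S\NP)\(PP\S)   <
      [2,6] NP   >
        [2,4] NP/(NP\N)   >
          [2,3] "park" : (NP/(NP\N))/S
          [3,4] "in" : S
        [4,6] NP\N   <B
          [4,5] "found" : (S\PP)\N
          [5,6] "dog" : NP\(S\PP)
      [6,7] "cat" : ((S\NP)\(PP\S))\NP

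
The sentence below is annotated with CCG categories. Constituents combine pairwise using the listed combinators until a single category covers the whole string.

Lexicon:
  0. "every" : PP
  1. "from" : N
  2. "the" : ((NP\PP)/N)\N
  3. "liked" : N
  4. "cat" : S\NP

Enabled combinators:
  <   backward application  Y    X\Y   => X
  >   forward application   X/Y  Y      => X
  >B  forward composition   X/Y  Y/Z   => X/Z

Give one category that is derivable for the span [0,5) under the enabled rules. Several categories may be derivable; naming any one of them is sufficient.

[0,5] S   <
  [0,4] NP   <
    [0,1] "every" : PP
    [1,4] NP\PP   >
      [1,3] (NP\PP)/N   <
        [1,2] "from" : N
        [2,3] "the" : ((NP\PP)/N)\N
      [3,4] "liked" : N
  [4,5] "cat" : S\NP

S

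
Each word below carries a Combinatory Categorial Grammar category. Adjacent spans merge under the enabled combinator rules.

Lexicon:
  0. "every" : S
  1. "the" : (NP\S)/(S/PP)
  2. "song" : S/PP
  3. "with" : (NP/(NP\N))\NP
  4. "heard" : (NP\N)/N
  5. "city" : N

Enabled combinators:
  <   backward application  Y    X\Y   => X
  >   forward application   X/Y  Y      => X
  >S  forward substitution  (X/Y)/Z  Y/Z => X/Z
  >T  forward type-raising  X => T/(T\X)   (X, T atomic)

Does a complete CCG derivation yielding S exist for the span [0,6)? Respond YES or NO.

NO

S (NP\S)/(S/PP) S/PP (NP/(NP\N))\NP (NP\N)/N N
CKY chart[0,6] = {N/(N\NP), NP, NP/(NP\NP), PP/(PP\NP), S/(S\NP)}; S ∉ chart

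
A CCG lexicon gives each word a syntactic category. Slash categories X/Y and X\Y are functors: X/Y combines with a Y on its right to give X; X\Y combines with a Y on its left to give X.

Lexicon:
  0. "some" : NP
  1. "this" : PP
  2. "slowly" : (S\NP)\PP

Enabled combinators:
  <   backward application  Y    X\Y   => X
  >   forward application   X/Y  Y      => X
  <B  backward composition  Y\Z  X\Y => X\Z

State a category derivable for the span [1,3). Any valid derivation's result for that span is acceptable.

S\NP

[0,3] S   <
  [0,1] "some" : NP
  [1,3] S\NP   <
    [1,2] "this" : PP
    [2,3] "slowly" : (S\NP)\PP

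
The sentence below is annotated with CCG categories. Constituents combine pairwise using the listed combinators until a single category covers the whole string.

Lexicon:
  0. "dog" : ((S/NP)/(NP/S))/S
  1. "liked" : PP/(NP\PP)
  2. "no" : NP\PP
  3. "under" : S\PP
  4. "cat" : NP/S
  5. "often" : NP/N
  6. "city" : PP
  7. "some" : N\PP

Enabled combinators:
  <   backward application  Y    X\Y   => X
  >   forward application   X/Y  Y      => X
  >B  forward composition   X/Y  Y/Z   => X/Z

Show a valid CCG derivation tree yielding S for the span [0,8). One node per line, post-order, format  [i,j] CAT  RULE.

[0,8] S   >
  [0,5] S/NP   >
    [0,4] (S/NP)/(NP/S)   >
      [0,1] "dog" : ((S/NP)/(NP/S))/S
      [1,4] S   <
        [1,3] PP   >
          [1,2] "liked" : PP/(NP\PP)
          [2,3] "no" : NP\PP
        [3,4] "under" : S\PP
    [4,5] "cat" : NP/S
  [5,8] NP   >
    [5,6] "often" : NP/N
    [6,8] N   <
      [6,7] "city" : PP
      [7,8] "some" : N\PP

[0,1] ((S/NP)/(NP/S))/S  lex  "dog"
[1,2] PP/(NP\PP)  lex  "liked"
[2,3] NP\PP  lex  "no"
[1,3] PP  >  k=2
[3,4] S\PP  lex  "under"
[1,4] S  <  k=3
[0,4] (S/NP)/(NP/S)  >  k=1
[4,5] NP/S  lex  "cat"
[0,5] S/NP  >  k=4
[5,6] NP/N  lex  "often"
[6,7] PP  lex  "city"
[7,8] N\PP  lex  "some"
[6,8] N  <  k=7
[5,8] NP  >  k=6
[0,8] S  >  k=5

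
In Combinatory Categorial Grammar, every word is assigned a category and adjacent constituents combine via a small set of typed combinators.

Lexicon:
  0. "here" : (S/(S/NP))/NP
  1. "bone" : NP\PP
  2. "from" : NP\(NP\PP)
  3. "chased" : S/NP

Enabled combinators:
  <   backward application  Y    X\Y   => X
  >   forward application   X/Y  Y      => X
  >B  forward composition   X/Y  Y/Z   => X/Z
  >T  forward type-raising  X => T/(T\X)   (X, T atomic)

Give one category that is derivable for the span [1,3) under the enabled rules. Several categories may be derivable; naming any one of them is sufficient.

NP

[0,4] S   >
  [0,3] S/(S/NP)   >
    [0,1] "here" : (S/(S/NP))/NP
    [1,3] NP   <
      [1,2] "bone" : NP\PP
      [2,3] "from" : NP\(NP\PP)
  [3,4] "chased" : S/NP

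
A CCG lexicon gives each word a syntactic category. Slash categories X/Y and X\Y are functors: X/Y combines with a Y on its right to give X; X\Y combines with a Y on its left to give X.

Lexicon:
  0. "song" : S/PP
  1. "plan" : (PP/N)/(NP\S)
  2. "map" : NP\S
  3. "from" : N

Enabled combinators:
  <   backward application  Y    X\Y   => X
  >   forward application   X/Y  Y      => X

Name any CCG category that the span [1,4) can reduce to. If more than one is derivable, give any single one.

[0,4] S   >
  [0,1] "song" : S/PP
  [1,4] PP   >
    [1,3] PP/N   >
      [1,2] "plan" : (PP/N)/(NP\S)
      [2,3] "map" : NP\S
    [3,4] "from" : N

PP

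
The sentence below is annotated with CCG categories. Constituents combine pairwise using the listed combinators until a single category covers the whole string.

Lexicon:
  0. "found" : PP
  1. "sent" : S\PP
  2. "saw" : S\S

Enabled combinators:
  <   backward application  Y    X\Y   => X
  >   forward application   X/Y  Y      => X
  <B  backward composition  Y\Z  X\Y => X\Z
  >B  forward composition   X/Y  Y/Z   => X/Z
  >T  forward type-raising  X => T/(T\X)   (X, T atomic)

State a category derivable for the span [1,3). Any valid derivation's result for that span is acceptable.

[0,3] S   >
  [0,1] S/(S\PP)   >T
    [0,1] "found" : PP
  [1,3] S\PP   <B
    [1,2] "sent" : S\PP
    [2,3] "saw" : S\S

S\PP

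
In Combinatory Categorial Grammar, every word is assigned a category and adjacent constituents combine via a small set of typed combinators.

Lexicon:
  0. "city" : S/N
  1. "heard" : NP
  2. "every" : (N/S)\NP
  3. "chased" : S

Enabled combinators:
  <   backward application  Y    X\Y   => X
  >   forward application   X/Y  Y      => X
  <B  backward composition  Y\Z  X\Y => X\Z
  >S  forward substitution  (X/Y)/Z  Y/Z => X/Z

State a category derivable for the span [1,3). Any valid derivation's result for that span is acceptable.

[0,4] S   >
  [0,1] "city" : S/N
  [1,4] N   >
    [1,3] N/S   <
      [1,2] "heard" : NP
      [2,3] "every" : (N/S)\NP
    [3,4] "chased" : S

N/S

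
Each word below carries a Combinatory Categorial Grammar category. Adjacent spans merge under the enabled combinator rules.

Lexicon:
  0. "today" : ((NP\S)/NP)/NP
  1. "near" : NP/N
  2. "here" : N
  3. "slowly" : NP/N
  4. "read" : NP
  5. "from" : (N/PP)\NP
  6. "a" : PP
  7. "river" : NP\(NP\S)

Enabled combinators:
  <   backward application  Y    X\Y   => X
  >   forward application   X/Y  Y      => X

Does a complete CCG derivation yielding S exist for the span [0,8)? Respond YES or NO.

NO

((NP\S)/NP)/NP NP/N N NP/N NP (N/PP)\NP PP NP\(NP\S)
CKY chart[0,8] = {NP}; S ∉ chart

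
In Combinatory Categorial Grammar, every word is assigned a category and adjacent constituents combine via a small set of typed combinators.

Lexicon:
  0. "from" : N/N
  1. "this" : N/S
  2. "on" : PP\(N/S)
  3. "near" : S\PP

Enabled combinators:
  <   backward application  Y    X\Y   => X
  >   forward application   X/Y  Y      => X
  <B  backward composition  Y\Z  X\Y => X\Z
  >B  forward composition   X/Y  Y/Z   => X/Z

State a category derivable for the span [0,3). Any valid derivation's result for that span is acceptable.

[0,4] S   <
  [0,3] PP   <
    [0,2] N/S   >B
      [0,1] "from" : N/N
      [1,2] "this" : N/S
    [2,3] "on" : PP\(N/S)
  [3,4] "near" : S\PP

PP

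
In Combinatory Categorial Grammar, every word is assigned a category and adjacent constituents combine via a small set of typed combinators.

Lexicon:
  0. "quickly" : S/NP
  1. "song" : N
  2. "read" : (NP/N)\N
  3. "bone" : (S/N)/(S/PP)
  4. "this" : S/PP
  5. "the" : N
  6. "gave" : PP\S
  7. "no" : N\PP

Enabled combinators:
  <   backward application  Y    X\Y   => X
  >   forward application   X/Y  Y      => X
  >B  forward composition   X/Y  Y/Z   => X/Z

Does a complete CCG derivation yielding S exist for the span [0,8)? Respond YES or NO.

YES

[0,8] S   >
  [0,1] "quickly" : S/NP
  [1,8] NP   >
    [1,3] NP/N   <
      [1,2] "song" : N
      [2,3] "read" : (NP/N)\N
    [3,8] N   <
      [3,7] PP   <
        [3,6] S   >
          [3,5] S/N   >
            [3,4] "bone" : (S/N)/(S/PP)
            [4,5] "this" : S/PP
          [5,6] "the" : N
        [6,7] "gave" : PP\S
      [7,8] "no" : N\PP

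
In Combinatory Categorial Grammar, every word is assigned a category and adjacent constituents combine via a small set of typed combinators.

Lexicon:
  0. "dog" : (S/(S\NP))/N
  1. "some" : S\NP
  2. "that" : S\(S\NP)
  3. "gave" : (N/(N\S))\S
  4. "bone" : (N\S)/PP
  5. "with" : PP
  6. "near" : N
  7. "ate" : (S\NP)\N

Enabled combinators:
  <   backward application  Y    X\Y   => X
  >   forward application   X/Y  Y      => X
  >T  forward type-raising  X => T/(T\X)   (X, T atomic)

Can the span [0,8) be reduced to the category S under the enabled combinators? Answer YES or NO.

[0,8] S   >
  [0,6] S/(S\NP)   >
    [0,1] "dog" : (S/(S\NP))/N
    [1,6] N   >
      [1,4] N/(N\S)   <
        [1,3] S   <
          [1,2] "some" : S\NP
          [2,3] "that" : S\(S\NP)
        [3,4] "gave" : (N/(N\S))\S
      [4,6] N\S   >
        [4,5] "bone" : (N\S)/PP
        [5,6] "with" : PP
  [6,8] S\NP   <
    [6,7] "near" : N
    [7,8] "ate" : (S\NP)\N

YES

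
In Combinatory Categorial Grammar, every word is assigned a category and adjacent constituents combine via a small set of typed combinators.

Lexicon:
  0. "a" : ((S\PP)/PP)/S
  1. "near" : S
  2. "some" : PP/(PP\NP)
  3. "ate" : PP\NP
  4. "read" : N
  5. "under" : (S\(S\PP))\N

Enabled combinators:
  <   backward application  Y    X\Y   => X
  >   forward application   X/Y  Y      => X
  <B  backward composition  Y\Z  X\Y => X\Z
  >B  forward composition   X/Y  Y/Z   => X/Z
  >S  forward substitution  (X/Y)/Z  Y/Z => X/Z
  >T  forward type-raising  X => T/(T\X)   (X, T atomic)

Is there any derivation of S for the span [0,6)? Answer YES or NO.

YES

[0,6] S   <
  [0,4] S\PP   >
    [0,2] (S\PP)/PP   >
      [0,1] "a" : ((S\PP)/PP)/S
      [1,2] "near" : S
    [2,4] PP   >
      [2,3] "some" : PP/(PP\NP)
      [3,4] "ate" : PP\NP
  [4,6] S\(S\PP)   <
    [4,5] "read" : N
    [5,6] "under" : (S\(S\PP))\N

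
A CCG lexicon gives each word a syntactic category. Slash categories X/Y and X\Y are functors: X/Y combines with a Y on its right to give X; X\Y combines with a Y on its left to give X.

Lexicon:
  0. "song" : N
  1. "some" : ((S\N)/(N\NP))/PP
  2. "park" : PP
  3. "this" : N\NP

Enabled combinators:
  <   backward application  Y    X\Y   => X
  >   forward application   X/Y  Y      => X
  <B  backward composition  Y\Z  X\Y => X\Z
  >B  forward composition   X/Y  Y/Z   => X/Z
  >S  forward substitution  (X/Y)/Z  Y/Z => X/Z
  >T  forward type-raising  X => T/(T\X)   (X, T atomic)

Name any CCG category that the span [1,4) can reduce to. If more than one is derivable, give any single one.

[0,4] S   <
  [0,1] "song" : N
  [1,4] S\N   >
    [1,3] (S\N)/(N\NP)   >
      [1,2] "some" : ((S\N)/(N\NP))/PP
      [2,3] "park" : PP
    [3,4] "this" : N\NP

S\N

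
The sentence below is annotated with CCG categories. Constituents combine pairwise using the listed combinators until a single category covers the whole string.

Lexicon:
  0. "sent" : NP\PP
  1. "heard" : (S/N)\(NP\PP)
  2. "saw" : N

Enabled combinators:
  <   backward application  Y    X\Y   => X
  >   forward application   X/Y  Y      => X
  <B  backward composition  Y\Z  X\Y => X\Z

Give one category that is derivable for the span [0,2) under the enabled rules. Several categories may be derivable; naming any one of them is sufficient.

S/N

[0,3] S   >
  [0,2] S/N   <
    [0,1] "sent" : NP\PP
    [1,2] "heard" : (S/N)\(NP\PP)
  [2,3] "saw" : N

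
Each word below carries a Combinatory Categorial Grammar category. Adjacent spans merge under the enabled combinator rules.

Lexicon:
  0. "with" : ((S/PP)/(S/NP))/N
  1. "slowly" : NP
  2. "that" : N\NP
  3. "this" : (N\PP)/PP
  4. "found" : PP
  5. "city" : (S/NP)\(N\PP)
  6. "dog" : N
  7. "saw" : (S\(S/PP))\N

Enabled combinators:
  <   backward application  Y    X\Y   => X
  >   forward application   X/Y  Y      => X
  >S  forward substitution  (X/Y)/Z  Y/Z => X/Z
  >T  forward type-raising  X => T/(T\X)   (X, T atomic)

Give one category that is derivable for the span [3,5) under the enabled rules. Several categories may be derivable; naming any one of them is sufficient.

[0,8] S   <
  [0,6] S/PP   >
    [0,3] (S/PP)/(S/NP)   >
      [0,1] "with" : ((S/PP)/(S/NP))/N
      [1,3] N   <
        [1,2] "slowly" : NP
        [2,3] "that" : N\NP
    [3,6] S/NP   <
      [3,5] N\PP   >
        [3,4] "this" : (N\PP)/PP
        [4,5] "found" : PP
      [5,6] "city" : (S/NP)\(N\PP)
  [6,8] S\(S/PP)   <
    [6,7] "dog" : N
    [7,8] "saw" : (S\(S/PP))\N

N\PP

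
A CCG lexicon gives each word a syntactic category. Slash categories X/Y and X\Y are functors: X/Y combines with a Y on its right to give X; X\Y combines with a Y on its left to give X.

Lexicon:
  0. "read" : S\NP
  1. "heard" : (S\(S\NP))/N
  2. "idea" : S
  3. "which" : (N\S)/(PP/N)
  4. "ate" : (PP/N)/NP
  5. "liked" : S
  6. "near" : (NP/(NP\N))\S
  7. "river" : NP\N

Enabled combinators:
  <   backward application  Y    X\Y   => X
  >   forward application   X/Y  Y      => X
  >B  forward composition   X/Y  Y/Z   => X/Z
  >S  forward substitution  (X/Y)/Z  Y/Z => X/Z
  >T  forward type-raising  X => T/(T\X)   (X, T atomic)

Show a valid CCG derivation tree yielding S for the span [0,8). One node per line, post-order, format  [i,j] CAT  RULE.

[0,1] S\NP  lex  "read"
[1,2] (S\(S\NP))/N  lex  "heard"
[2,3] S  lex  "idea"
[2,3] N/(N\S)  >T
[3,4] (N\S)/(PP/N)  lex  "which"
[4,5] (PP/N)/NP  lex  "ate"
[5,6] S  lex  "liked"
[6,7] (NP/(NP\N))\S  lex  "near"
[5,7] NP/(NP\N)  <  k=6
[7,8] NP\N  lex  "river"
[5,8] NP  >  k=7
[4,8] PP/N  >  k=5
[3,8] N\S  >  k=4
[2,8] N  >  k=3
[1,8] S\(S\NP)  >  k=2
[0,8] S  <  k=1

[0,8] S   <
  [0,1] "read" : S\NP
  [1,8] S\(S\NP)   >
    [1,2] "heard" : (S\(S\NP))/N
    [2,8] N   >
      [2,3] N/(N\S)   >T
        [2,3] "idea" : S
      [3,8] N\S   >
        [3,4] "which" : (N\S)/(PP/N)
        [4,8] PP/N   >
          [4,5] "ate" : (PP/N)/NP
          [5,8] NP   >
            [5,7] NP/(NP\N)   <
              [5,6] "liked" : S
              [6,7] "near" : (NP/(NP\N))\S
            [7,8] "river" : NP\N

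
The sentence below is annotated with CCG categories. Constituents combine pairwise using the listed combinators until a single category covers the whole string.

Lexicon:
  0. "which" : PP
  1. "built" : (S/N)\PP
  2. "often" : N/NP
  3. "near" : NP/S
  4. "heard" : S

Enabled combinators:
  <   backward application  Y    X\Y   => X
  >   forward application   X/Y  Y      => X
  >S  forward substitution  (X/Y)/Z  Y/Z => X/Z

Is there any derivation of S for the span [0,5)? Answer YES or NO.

[0,5] S   >
  [0,2] S/N   <
    [0,1] "which" : PP
    [1,2] "built" : (S/N)\PP
  [2,5] N   >
    [2,3] "often" : N/NP
    [3,5] NP   >
      [3,4] "near" : NP/S
      [4,5] "heard" : S

YES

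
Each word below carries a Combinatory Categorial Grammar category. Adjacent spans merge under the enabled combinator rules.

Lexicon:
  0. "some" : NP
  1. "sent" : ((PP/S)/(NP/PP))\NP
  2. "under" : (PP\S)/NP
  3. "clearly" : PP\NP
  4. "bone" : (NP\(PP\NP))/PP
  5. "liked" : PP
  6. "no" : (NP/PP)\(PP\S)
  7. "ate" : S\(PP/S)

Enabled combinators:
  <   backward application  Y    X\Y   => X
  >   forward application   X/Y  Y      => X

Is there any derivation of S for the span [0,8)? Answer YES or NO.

YES

[0,8] S   <
  [0,7] PP/S   >
    [0,2] (PP/S)/(NP/PP)   <
      [0,1] "some" : NP
      [1,2] "sent" : ((PP/S)/(NP/PP))\NP
    [2,7] NP/PP   <
      [2,6] PP\S   >
        [2,3] "under" : (PP\S)/NP
        [3,6] NP   <
          [3,4] "clearly" : PP\NP
          [4,6] NP\(PP\NP)   >
            [4,5] "bone" : (NP\(PP\NP))/PP
            [5,6] "liked" : PP
      [6,7] "no" : (NP/PP)\(PP\S)
  [7,8] "ate" : S\(PP/S)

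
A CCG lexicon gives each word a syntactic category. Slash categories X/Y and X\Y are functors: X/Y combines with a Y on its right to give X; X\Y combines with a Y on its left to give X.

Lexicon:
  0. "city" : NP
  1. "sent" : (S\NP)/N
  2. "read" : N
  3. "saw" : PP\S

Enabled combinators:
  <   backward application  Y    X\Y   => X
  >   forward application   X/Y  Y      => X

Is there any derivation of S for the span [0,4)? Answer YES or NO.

NO

NP (S\NP)/N N PP\S
CKY chart[0,4] = {PP}; S ∉ chart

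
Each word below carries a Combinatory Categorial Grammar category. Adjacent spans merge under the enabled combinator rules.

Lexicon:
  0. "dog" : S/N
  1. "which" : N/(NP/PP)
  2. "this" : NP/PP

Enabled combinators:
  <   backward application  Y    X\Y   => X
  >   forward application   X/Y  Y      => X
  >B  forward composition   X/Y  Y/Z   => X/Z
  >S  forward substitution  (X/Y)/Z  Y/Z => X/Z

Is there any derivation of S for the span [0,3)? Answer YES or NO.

YES

[0,3] S   >
  [0,1] "dog" : S/N
  [1,3] N   >
    [1,2] "which" : N/(NP/PP)
    [2,3] "this" : NP/PP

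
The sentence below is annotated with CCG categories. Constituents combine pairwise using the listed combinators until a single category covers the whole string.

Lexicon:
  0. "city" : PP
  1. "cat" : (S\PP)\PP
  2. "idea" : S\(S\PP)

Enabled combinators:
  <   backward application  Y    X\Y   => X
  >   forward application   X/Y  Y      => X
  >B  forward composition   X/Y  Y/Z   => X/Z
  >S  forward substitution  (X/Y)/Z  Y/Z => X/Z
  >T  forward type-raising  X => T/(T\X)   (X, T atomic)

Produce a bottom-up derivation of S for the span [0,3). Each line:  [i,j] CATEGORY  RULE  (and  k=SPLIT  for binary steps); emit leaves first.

[0,3] S   <
  [0,2] S\PP   <
    [0,1] "city" : PP
    [1,2] "cat" : (S\PP)\PP
  [2,3] "idea" : S\(S\PP)

[0,1] PP  lex  "city"
[1,2] (S\PP)\PP  lex  "cat"
[0,2] S\PP  <  k=1
[2,3] S\(S\PP)  lex  "idea"
[0,3] S  <  k=2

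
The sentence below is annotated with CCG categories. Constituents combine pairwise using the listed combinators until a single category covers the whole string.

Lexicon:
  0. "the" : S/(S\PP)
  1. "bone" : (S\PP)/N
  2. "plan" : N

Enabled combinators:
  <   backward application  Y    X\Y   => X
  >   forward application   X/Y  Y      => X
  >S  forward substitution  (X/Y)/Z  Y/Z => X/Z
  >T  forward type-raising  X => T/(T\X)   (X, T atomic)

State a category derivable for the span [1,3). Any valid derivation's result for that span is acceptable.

[0,3] S   >
  [0,1] "the" : S/(S\PP)
  [1,3] S\PP   >
    [1,2] "bone" : (S\PP)/N
    [2,3] "plan" : N

S\PP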